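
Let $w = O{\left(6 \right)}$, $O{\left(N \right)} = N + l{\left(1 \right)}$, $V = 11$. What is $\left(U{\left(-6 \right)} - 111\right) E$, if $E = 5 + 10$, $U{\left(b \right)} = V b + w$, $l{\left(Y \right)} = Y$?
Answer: $-2550$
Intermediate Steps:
$O{\left(N \right)} = 1 + N$ ($O{\left(N \right)} = N + 1 = 1 + N$)
$w = 7$ ($w = 1 + 6 = 7$)
$U{\left(b \right)} = 7 + 11 b$ ($U{\left(b \right)} = 11 b + 7 = 7 + 11 b$)
$E = 15$
$\left(U{\left(-6 \right)} - 111\right) E = \left(\left(7 + 11 \left(-6\right)\right) - 111\right) 15 = \left(\left(7 - 66\right) - 111\right) 15 = \left(-59 - 111\right) 15 = \left(-170\right) 15 = -2550$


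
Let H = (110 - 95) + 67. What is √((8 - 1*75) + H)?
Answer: √15 ≈ 3.8730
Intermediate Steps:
H = 82 (H = 15 + 67 = 82)
√((8 - 1*75) + H) = √((8 - 1*75) + 82) = √((8 - 75) + 82) = √(-67 + 82) = √15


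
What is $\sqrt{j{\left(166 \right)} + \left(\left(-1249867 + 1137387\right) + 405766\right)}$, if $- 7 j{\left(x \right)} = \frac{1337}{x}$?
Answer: $\frac{\sqrt{8081757310}}{166} \approx 541.56$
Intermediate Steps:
$j{\left(x \right)} = - \frac{191}{x}$ ($j{\left(x \right)} = - \frac{1337 \frac{1}{x}}{7} = - \frac{191}{x}$)
$\sqrt{j{\left(166 \right)} + \left(\left(-1249867 + 1137387\right) + 405766\right)} = \sqrt{- \frac{191}{166} + \left(\left(-1249867 + 1137387\right) + 405766\right)} = \sqrt{\left(-191\right) \frac{1}{166} + \left(-112480 + 405766\right)} = \sqrt{- \frac{191}{166} + 293286} = \sqrt{\frac{48685285}{166}} = \frac{\sqrt{8081757310}}{166}$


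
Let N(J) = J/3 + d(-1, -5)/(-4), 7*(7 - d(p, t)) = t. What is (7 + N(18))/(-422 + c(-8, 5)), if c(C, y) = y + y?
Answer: -155/5768 ≈ -0.026872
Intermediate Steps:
d(p, t) = 7 - t/7
c(C, y) = 2*y
N(J) = -27/14 + J/3 (N(J) = J/3 + (7 - ⅐*(-5))/(-4) = J*(⅓) + (7 + 5/7)*(-¼) = J/3 + (54/7)*(-¼) = J/3 - 27/14 = -27/14 + J/3)
(7 + N(18))/(-422 + c(-8, 5)) = (7 + (-27/14 + (⅓)*18))/(-422 + 2*5) = (7 + (-27/14 + 6))/(-422 + 10) = (7 + 57/14)/(-412) = (155/14)*(-1/412) = -155/5768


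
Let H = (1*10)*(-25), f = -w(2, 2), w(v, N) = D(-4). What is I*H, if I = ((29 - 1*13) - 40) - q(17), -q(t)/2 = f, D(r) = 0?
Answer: 6000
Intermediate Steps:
w(v, N) = 0
f = 0 (f = -1*0 = 0)
H = -250 (H = 10*(-25) = -250)
q(t) = 0 (q(t) = -2*0 = 0)
I = -24 (I = ((29 - 1*13) - 40) - 1*0 = ((29 - 13) - 40) + 0 = (16 - 40) + 0 = -24 + 0 = -24)
I*H = -24*(-250) = 6000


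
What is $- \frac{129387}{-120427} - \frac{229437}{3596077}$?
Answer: $\frac{437655205200}{433064764879} \approx 1.0106$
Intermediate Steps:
$- \frac{129387}{-120427} - \frac{229437}{3596077} = \left(-129387\right) \left(- \frac{1}{120427}\right) - \frac{229437}{3596077} = \frac{129387}{120427} - \frac{229437}{3596077} = \frac{437655205200}{433064764879}$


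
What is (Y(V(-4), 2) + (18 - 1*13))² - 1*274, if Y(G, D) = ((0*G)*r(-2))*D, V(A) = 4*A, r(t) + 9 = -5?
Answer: -249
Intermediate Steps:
r(t) = -14 (r(t) = -9 - 5 = -14)
Y(G, D) = 0 (Y(G, D) = ((0*G)*(-14))*D = (0*(-14))*D = 0*D = 0)
(Y(V(-4), 2) + (18 - 1*13))² - 1*274 = (0 + (18 - 1*13))² - 1*274 = (0 + (18 - 13))² - 274 = (0 + 5)² - 274 = 5² - 274 = 25 - 274 = -249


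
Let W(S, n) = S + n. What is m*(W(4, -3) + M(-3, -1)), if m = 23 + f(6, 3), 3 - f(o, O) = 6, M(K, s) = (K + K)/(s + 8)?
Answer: 20/7 ≈ 2.8571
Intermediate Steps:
M(K, s) = 2*K/(8 + s) (M(K, s) = (2*K)/(8 + s) = 2*K/(8 + s))
f(o, O) = -3 (f(o, O) = 3 - 1*6 = 3 - 6 = -3)
m = 20 (m = 23 - 3 = 20)
m*(W(4, -3) + M(-3, -1)) = 20*((4 - 3) + 2*(-3)/(8 - 1)) = 20*(1 + 2*(-3)/7) = 20*(1 + 2*(-3)*(1/7)) = 20*(1 - 6/7) = 20*(1/7) = 20/7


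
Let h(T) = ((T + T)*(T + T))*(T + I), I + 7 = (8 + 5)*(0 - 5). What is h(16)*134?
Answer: -7684096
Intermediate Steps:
I = -72 (I = -7 + (8 + 5)*(0 - 5) = -7 + 13*(-5) = -7 - 65 = -72)
h(T) = 4*T²*(-72 + T) (h(T) = ((T + T)*(T + T))*(T - 72) = ((2*T)*(2*T))*(-72 + T) = (4*T²)*(-72 + T) = 4*T²*(-72 + T))
h(16)*134 = (4*16²*(-72 + 16))*134 = (4*256*(-56))*134 = -57344*134 = -7684096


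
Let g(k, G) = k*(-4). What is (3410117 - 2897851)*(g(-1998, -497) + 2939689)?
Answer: 1509996755146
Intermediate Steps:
g(k, G) = -4*k
(3410117 - 2897851)*(g(-1998, -497) + 2939689) = (3410117 - 2897851)*(-4*(-1998) + 2939689) = 512266*(7992 + 2939689) = 512266*2947681 = 1509996755146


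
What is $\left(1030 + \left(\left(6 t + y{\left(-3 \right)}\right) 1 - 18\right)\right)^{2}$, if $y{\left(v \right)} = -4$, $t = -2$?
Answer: $992016$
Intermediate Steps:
$\left(1030 + \left(\left(6 t + y{\left(-3 \right)}\right) 1 - 18\right)\right)^{2} = \left(1030 - \left(18 - \left(6 \left(-2\right) - 4\right) 1\right)\right)^{2} = \left(1030 - \left(18 - \left(-12 - 4\right) 1\right)\right)^{2} = \left(1030 - 34\right)^{2} = 996^{2} = 992016$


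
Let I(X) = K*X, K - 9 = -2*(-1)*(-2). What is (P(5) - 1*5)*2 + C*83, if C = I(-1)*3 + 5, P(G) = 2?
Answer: -836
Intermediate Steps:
K = 5 (K = 9 - 2*(-1)*(-2) = 9 + 2*(-2) = 9 - 4 = 5)
I(X) = 5*X
C = -10 (C = (5*(-1))*3 + 5 = -5*3 + 5 = -15 + 5 = -10)
(P(5) - 1*5)*2 + C*83 = (2 - 1*5)*2 - 10*83 = (2 - 5)*2 - 830 = -3*2 - 830 = -6 - 830 = -836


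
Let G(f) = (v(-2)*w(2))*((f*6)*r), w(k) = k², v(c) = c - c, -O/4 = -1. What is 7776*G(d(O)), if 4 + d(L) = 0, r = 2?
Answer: 0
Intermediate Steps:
O = 4 (O = -4*(-1) = 4)
v(c) = 0
d(L) = -4 (d(L) = -4 + 0 = -4)
G(f) = 0 (G(f) = (0*2²)*((f*6)*2) = (0*4)*((6*f)*2) = 0*(12*f) = 0)
7776*G(d(O)) = 7776*0 = 0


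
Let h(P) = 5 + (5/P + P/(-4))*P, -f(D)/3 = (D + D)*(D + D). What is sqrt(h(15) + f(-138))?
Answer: I*sqrt(914297)/2 ≈ 478.09*I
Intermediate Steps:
f(D) = -12*D**2 (f(D) = -3*(D + D)*(D + D) = -3*2*D*2*D = -12*D**2)
h(P) = 5 + P*(5/P - P/4) (h(P) = 5 + (5/P + P*(-1/4))*P = 5 + (5/P - P/4)*P = 5 + P*(5/P - P/4))
sqrt(h(15) + f(-138)) = sqrt((10 - 1/4*15**2) - 12*(-138)**2) = sqrt((10 - 1/4*225) - 12*19044) = sqrt((10 - 225/4) - 228528) = sqrt(-185/4 - 228528) = sqrt(-914297/4) = I*sqrt(914297)/2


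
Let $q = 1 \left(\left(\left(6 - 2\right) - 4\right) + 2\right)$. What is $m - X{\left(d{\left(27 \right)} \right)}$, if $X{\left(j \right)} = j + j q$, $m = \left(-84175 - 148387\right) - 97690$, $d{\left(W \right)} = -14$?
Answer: $-330210$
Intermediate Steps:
$m = -330252$ ($m = -232562 - 97690 = -330252$)
$q = 2$ ($q = 1 \left(\left(4 - 4\right) + 2\right) = 1 \left(0 + 2\right) = 1 \cdot 2 = 2$)
$X{\left(j \right)} = 3 j$ ($X{\left(j \right)} = j + j 2 = j + 2 j = 3 j$)
$m - X{\left(d{\left(27 \right)} \right)} = -330252 - 3 \left(-14\right) = -330252 - -42 = -330252 + 42 = -330210$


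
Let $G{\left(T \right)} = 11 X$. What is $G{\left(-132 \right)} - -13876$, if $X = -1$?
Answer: $13865$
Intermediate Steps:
$G{\left(T \right)} = -11$ ($G{\left(T \right)} = 11 \left(-1\right) = -11$)
$G{\left(-132 \right)} - -13876 = -11 - -13876 = -11 + 13876 = 13865$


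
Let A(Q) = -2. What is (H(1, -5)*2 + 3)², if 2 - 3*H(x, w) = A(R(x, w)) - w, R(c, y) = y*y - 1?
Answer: 49/9 ≈ 5.4444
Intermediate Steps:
R(c, y) = -1 + y² (R(c, y) = y² - 1 = -1 + y²)
H(x, w) = 4/3 + w/3 (H(x, w) = ⅔ - (-2 - w)/3 = ⅔ + (⅔ + w/3) = 4/3 + w/3)
(H(1, -5)*2 + 3)² = ((4/3 + (⅓)*(-5))*2 + 3)² = ((4/3 - 5/3)*2 + 3)² = (-⅓*2 + 3)² = (-⅔ + 3)² = (7/3)² = 49/9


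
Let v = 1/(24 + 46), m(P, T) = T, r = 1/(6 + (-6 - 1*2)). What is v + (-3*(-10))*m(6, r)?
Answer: -1049/70 ≈ -14.986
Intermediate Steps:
r = -½ (r = 1/(6 + (-6 - 2)) = 1/(6 - 8) = 1/(-2) = -½ ≈ -0.50000)
v = 1/70 ≈ 0.014286
v + (-3*(-10))*m(6, r) = 1/70 - 3*(-10)*(-½) = 1/70 + 30*(-½) = 1/70 - 15 = -1049/70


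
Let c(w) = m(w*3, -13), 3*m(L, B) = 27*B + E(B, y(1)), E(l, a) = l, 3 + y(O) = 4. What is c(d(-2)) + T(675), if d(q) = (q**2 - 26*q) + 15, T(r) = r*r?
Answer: 1366511/3 ≈ 4.5550e+5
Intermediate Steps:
T(r) = r**2
y(O) = 1 (y(O) = -3 + 4 = 1)
d(q) = 15 + q**2 - 26*q
m(L, B) = 28*B/3 (m(L, B) = (27*B + B)/3 = (28*B)/3 = 28*B/3)
c(w) = -364/3 (c(w) = (28/3)*(-13) = -364/3)
c(d(-2)) + T(675) = -364/3 + 675**2 = -364/3 + 455625 = 1366511/3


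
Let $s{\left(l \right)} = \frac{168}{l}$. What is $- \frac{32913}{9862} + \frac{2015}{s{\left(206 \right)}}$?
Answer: $\frac{1022022049}{414204} \approx 2467.4$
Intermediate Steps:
$- \frac{32913}{9862} + \frac{2015}{s{\left(206 \right)}} = - \frac{32913}{9862} + \frac{2015}{168 \cdot \frac{1}{206}} = \left(-32913\right) \frac{1}{9862} + \frac{2015}{168 \cdot \frac{1}{206}} = - \frac{32913}{9862} + \frac{2015}{\frac{84}{103}} = - \frac{32913}{9862} + 2015 \cdot \frac{103}{84} = - \frac{32913}{9862} + \frac{207545}{84} = \frac{1022022049}{414204}$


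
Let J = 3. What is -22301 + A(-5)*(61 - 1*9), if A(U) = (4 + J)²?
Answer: -19753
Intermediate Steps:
A(U) = 49 (A(U) = (4 + 3)² = 7² = 49)
-22301 + A(-5)*(61 - 1*9) = -22301 + 49*(61 - 1*9) = -22301 + 49*(61 - 9) = -22301 + 49*52 = -22301 + 2548 = -19753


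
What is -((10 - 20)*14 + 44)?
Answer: 96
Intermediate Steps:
-((10 - 20)*14 + 44) = -(-10*14 + 44) = -(-140 + 44) = -1*(-96) = 96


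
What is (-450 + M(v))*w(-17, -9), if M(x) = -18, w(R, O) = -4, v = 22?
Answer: 1872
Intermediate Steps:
(-450 + M(v))*w(-17, -9) = (-450 - 18)*(-4) = -468*(-4) = 1872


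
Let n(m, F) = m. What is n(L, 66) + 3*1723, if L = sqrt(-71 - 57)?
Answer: 5169 + 8*I*sqrt(2) ≈ 5169.0 + 11.314*I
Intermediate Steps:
L = 8*I*sqrt(2) (L = sqrt(-128) = 8*I*sqrt(2) ≈ 11.314*I)
n(L, 66) + 3*1723 = 8*I*sqrt(2) + 3*1723 = 8*I*sqrt(2) + 5169 = 5169 + 8*I*sqrt(2)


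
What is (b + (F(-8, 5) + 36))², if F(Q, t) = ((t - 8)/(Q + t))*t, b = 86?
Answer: 16129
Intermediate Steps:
F(Q, t) = t*(-8 + t)/(Q + t) (F(Q, t) = ((-8 + t)/(Q + t))*t = t*(-8 + t)/(Q + t))
(b + (F(-8, 5) + 36))² = (86 + (5*(-8 + 5)/(-8 + 5) + 36))² = (86 + (5*(-3)/(-3) + 36))² = (86 + (5*(-⅓)*(-3) + 36))² = (86 + (5 + 36))² = (86 + 41)² = 127² = 16129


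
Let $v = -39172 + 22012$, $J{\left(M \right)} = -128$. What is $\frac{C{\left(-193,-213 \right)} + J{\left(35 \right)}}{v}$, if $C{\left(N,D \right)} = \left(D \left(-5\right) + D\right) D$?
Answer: $\frac{45401}{4290} \approx 10.583$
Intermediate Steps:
$C{\left(N,D \right)} = - 4 D^{2}$ ($C{\left(N,D \right)} = \left(- 5 D + D\right) D = - 4 D D = - 4 D^{2}$)
$v = -17160$
$\frac{C{\left(-193,-213 \right)} + J{\left(35 \right)}}{v} = \frac{- 4 \left(-213\right)^{2} - 128}{-17160} = \left(\left(-4\right) 45369 - 128\right) \left(- \frac{1}{17160}\right) = \left(-181476 - 128\right) \left(- \frac{1}{17160}\right) = \left(-181604\right) \left(- \frac{1}{17160}\right) = \frac{45401}{4290}$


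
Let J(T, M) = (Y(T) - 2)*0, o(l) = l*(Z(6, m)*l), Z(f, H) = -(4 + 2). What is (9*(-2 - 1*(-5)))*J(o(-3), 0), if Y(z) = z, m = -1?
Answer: 0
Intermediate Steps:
Z(f, H) = -6 (Z(f, H) = -1*6 = -6)
o(l) = -6*l² (o(l) = l*(-6*l) = -6*l²)
J(T, M) = 0 (J(T, M) = (T - 2)*0 = (-2 + T)*0 = 0)
(9*(-2 - 1*(-5)))*J(o(-3), 0) = (9*(-2 - 1*(-5)))*0 = (9*(-2 + 5))*0 = (9*3)*0 = 27*0 = 0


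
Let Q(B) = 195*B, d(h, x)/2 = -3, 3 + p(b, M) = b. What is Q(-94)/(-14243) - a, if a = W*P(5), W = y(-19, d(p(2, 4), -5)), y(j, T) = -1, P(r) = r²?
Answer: 374405/14243 ≈ 26.287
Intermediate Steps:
p(b, M) = -3 + b
d(h, x) = -6 (d(h, x) = 2*(-3) = -6)
W = -1
a = -25 (a = -1*5² = -1*25 = -25)
Q(-94)/(-14243) - a = (195*(-94))/(-14243) - 1*(-25) = -18330*(-1/14243) + 25 = 18330/14243 + 25 = 374405/14243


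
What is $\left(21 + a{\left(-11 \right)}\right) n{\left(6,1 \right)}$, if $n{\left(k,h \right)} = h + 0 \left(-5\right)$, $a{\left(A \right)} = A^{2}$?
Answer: $142$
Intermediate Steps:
$n{\left(k,h \right)} = h$ ($n{\left(k,h \right)} = h + 0 = h$)
$\left(21 + a{\left(-11 \right)}\right) n{\left(6,1 \right)} = \left(21 + \left(-11\right)^{2}\right) 1 = \left(21 + 121\right) 1 = 142 \cdot 1 = 142$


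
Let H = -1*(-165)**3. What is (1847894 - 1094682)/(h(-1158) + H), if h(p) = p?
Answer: 753212/4490967 ≈ 0.16772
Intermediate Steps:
H = 4492125 (H = -1*(-4492125) = 4492125)
(1847894 - 1094682)/(h(-1158) + H) = (1847894 - 1094682)/(-1158 + 4492125) = 753212/4490967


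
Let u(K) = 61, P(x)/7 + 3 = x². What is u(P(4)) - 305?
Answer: -244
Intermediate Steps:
P(x) = -21 + 7*x²
u(P(4)) - 305 = 61 - 305 = -244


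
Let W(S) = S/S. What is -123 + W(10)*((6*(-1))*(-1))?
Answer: -117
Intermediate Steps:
W(S) = 1
-123 + W(10)*((6*(-1))*(-1)) = -123 + 1*((6*(-1))*(-1)) = -123 + 1*(-6*(-1)) = -123 + 1*6 = -123 + 6 = -117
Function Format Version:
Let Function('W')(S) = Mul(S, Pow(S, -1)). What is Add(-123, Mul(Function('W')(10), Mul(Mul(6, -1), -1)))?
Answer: -117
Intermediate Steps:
Function('W')(S) = 1
Add(-123, Mul(Function('W')(10), Mul(Mul(6, -1), -1))) = Add(-123, Mul(1, Mul(Mul(6, -1), -1))) = Add(-123, Mul(1, Mul(-6, -1))) = Add(-123, Mul(1, 6)) = Add(-123, 6) = -117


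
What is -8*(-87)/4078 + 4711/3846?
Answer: 10944137/7841994 ≈ 1.3956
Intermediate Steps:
-8*(-87)/4078 + 4711/3846 = 696*(1/4078) + 4711*(1/3846) = 348/2039 + 4711/3846 = 10944137/7841994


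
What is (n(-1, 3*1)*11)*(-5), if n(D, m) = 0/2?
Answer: 0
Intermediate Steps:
n(D, m) = 0 (n(D, m) = 0*(½) = 0)
(n(-1, 3*1)*11)*(-5) = (0*11)*(-5) = 0*(-5) = 0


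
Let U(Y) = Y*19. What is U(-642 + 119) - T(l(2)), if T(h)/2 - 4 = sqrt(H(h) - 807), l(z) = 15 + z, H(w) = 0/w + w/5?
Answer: -9945 - 14*I*sqrt(410)/5 ≈ -9945.0 - 56.696*I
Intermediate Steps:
H(w) = w/5 (H(w) = 0 + w*(1/5) = 0 + w/5 = w/5)
U(Y) = 19*Y
T(h) = 8 + 2*sqrt(-807 + h/5) (T(h) = 8 + 2*sqrt(h/5 - 807) = 8 + 2*sqrt(-807 + h/5))
U(-642 + 119) - T(l(2)) = 19*(-642 + 119) - (8 + 2*sqrt(-20175 + 5*(15 + 2))/5) = 19*(-523) - (8 + 2*sqrt(-20175 + 5*17)/5) = -9937 - (8 + 2*sqrt(-20175 + 85)/5) = -9937 - (8 + 2*sqrt(-20090)/5) = -9937 - (8 + 2*(7*I*sqrt(410))/5) = -9937 - (8 + 14*I*sqrt(410)/5) = -9937 + (-8 - 14*I*sqrt(410)/5) = -9945 - 14*I*sqrt(410)/5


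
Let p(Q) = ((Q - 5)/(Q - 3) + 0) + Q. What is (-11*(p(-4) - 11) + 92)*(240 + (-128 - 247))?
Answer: -229500/7 ≈ -32786.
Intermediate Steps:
p(Q) = Q + (-5 + Q)/(-3 + Q) (p(Q) = ((-5 + Q)/(-3 + Q) + 0) + Q = (-5 + Q)/(-3 + Q) + Q = Q + (-5 + Q)/(-3 + Q))
(-11*(p(-4) - 11) + 92)*(240 + (-128 - 247)) = (-11*((-5 + (-4)² - 2*(-4))/(-3 - 4) - 11) + 92)*(240 + (-128 - 247)) = (-11*((-5 + 16 + 8)/(-7) - 11) + 92)*(240 - 375) = (-11*(-⅐*19 - 11) + 92)*(-135) = (-11*(-19/7 - 11) + 92)*(-135) = (-11*(-96/7) + 92)*(-135) = (1056/7 + 92)*(-135) = (1700/7)*(-135) = -229500/7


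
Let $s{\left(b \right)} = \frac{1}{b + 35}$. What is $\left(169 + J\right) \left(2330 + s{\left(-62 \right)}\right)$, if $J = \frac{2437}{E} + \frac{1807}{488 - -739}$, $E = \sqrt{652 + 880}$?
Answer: $\frac{13158675530}{33129} + \frac{153309233 \sqrt{383}}{20682} \approx 5.4226 \cdot 10^{5}$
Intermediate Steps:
$s{\left(b \right)} = \frac{1}{35 + b}$
$E = 2 \sqrt{383}$ ($E = \sqrt{1532} = 2 \sqrt{383} \approx 39.141$)
$J = \frac{1807}{1227} + \frac{2437 \sqrt{383}}{766}$ ($J = \frac{2437}{2 \sqrt{383}} + \frac{1807}{488 - -739} = 2437 \frac{\sqrt{383}}{766} + \frac{1807}{488 + 739} = \frac{2437 \sqrt{383}}{766} + \frac{1807}{1227} = \frac{1807}{1227} + \frac{2437 \sqrt{383}}{766} \approx 63.735$)
$\left(169 + J\right) \left(2330 + s{\left(-62 \right)}\right) = \left(169 + \left(\frac{1807}{1227} + \frac{2437 \sqrt{383}}{766}\right)\right) \left(2330 + \frac{1}{35 - 62}\right) = \left(\frac{209170}{1227} + \frac{2437 \sqrt{383}}{766}\right) \left(2330 + \frac{1}{-27}\right) = \left(\frac{209170}{1227} + \frac{2437 \sqrt{383}}{766}\right) \left(2330 - \frac{1}{27}\right) = \left(\frac{209170}{1227} + \frac{2437 \sqrt{383}}{766}\right) \frac{62909}{27} = \frac{13158675530}{33129} + \frac{153309233 \sqrt{383}}{20682}$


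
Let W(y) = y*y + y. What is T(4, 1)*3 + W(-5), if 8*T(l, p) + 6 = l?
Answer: 77/4 ≈ 19.250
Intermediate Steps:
W(y) = y + y**2 (W(y) = y**2 + y = y + y**2)
T(l, p) = -3/4 + l/8
T(4, 1)*3 + W(-5) = (-3/4 + (1/8)*4)*3 - 5*(1 - 5) = (-3/4 + 1/2)*3 - 5*(-4) = -1/4*3 + 20 = -3/4 + 20 = 77/4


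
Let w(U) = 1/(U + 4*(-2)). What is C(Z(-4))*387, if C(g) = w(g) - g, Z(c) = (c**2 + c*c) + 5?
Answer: -414864/29 ≈ -14306.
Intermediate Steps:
Z(c) = 5 + 2*c**2 (Z(c) = (c**2 + c**2) + 5 = 2*c**2 + 5 = 5 + 2*c**2)
w(U) = 1/(-8 + U) (w(U) = 1/(U - 8) = 1/(-8 + U))
C(g) = 1/(-8 + g) - g
C(Z(-4))*387 = ((1 - (5 + 2*(-4)**2)*(-8 + (5 + 2*(-4)**2)))/(-8 + (5 + 2*(-4)**2)))*387 = ((1 - (5 + 2*16)*(-8 + (5 + 2*16)))/(-8 + (5 + 2*16)))*387 = ((1 - (5 + 32)*(-8 + (5 + 32)))/(-8 + (5 + 32)))*387 = ((1 - 1*37*(-8 + 37))/(-8 + 37))*387 = ((1 - 1*37*29)/29)*387 = ((1 - 1073)/29)*387 = ((1/29)*(-1072))*387 = -1072/29*387 = -414864/29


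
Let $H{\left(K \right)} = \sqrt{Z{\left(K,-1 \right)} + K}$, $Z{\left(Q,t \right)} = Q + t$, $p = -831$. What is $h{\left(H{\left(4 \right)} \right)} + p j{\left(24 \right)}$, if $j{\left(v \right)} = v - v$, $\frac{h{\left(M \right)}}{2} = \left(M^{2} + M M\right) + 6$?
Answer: $40$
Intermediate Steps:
$H{\left(K \right)} = \sqrt{-1 + 2 K}$ ($H{\left(K \right)} = \sqrt{\left(K - 1\right) + K} = \sqrt{\left(-1 + K\right) + K} = \sqrt{-1 + 2 K}$)
$h{\left(M \right)} = 12 + 4 M^{2}$ ($h{\left(M \right)} = 2 \left(\left(M^{2} + M M\right) + 6\right) = 2 \left(\left(M^{2} + M^{2}\right) + 6\right) = 2 \left(2 M^{2} + 6\right) = 2 \left(6 + 2 M^{2}\right) = 12 + 4 M^{2}$)
$j{\left(v \right)} = 0$
$h{\left(H{\left(4 \right)} \right)} + p j{\left(24 \right)} = \left(12 + 4 \left(\sqrt{-1 + 2 \cdot 4}\right)^{2}\right) - 0 = \left(12 + 4 \left(\sqrt{-1 + 8}\right)^{2}\right) + 0 = \left(12 + 4 \left(\sqrt{7}\right)^{2}\right) + 0 = \left(12 + 4 \cdot 7\right) + 0 = \left(12 + 28\right) + 0 = 40 + 0 = 40$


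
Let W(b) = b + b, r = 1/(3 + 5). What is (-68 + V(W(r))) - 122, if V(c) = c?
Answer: -759/4 ≈ -189.75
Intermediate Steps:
r = ⅛ (r = 1/8 = ⅛ ≈ 0.12500)
W(b) = 2*b
(-68 + V(W(r))) - 122 = (-68 + 2*(⅛)) - 122 = (-68 + ¼) - 122 = -271/4 - 122 = -759/4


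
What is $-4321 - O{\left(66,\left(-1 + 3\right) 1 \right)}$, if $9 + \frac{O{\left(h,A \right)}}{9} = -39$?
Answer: $-3889$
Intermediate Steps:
$O{\left(h,A \right)} = -432$ ($O{\left(h,A \right)} = -81 + 9 \left(-39\right) = -81 - 351 = -432$)
$-4321 - O{\left(66,\left(-1 + 3\right) 1 \right)} = -4321 - -432 = -4321 + 432 = -3889$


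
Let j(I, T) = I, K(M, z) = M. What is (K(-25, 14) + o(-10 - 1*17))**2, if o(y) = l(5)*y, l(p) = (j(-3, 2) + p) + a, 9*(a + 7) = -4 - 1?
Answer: 15625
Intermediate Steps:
a = -68/9 (a = -7 + (-4 - 1)/9 = -7 + (1/9)*(-5) = -7 - 5/9 = -68/9 ≈ -7.5556)
l(p) = -95/9 + p (l(p) = (-3 + p) - 68/9 = -95/9 + p)
o(y) = -50*y/9 (o(y) = (-95/9 + 5)*y = -50*y/9)
(K(-25, 14) + o(-10 - 1*17))**2 = (-25 - 50*(-10 - 1*17)/9)**2 = (-25 - 50*(-10 - 17)/9)**2 = (-25 - 50/9*(-27))**2 = (-25 + 150)**2 = 125**2 = 15625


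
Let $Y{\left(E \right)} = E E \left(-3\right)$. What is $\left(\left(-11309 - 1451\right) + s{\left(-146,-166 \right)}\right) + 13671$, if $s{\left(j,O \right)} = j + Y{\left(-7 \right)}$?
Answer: $618$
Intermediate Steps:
$Y{\left(E \right)} = - 3 E^{2}$ ($Y{\left(E \right)} = E^{2} \left(-3\right) = - 3 E^{2}$)
$s{\left(j,O \right)} = -147 + j$ ($s{\left(j,O \right)} = j - 3 \left(-7\right)^{2} = j - 147 = -147 + j$)
$\left(\left(-11309 - 1451\right) + s{\left(-146,-166 \right)}\right) + 13671 = \left(\left(-11309 - 1451\right) - 293\right) + 13671 = \left(-12760 - 293\right) + 13671 = -13053 + 13671 = 618$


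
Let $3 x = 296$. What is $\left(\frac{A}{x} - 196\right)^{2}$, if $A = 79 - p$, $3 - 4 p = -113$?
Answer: $\frac{837118489}{21904} \approx 38218.0$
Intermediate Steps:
$x = \frac{296}{3}$ ($x = \frac{1}{3} \cdot 296 = \frac{296}{3} \approx 98.667$)
$p = 29$ ($p = \frac{3}{4} - - \frac{113}{4} = \frac{3}{4} + \frac{113}{4} = 29$)
$A = 50$ ($A = 79 - 29 = 50$)
$\left(\frac{A}{x} - 196\right)^{2} = \left(\frac{50}{\frac{296}{3}} - 196\right)^{2} = \left(50 \cdot \frac{3}{296} - 196\right)^{2} = \left(\frac{75}{148} - 196\right)^{2} = \left(- \frac{28933}{148}\right)^{2} = \frac{837118489}{21904}$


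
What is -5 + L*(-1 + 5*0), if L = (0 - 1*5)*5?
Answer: 20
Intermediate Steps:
L = -25 (L = (0 - 5)*5 = -5*5 = -25)
-5 + L*(-1 + 5*0) = -5 - 25*(-1 + 5*0) = -5 - 25*(-1 + 0) = -5 - 25*(-1) = -5 + 25 = 20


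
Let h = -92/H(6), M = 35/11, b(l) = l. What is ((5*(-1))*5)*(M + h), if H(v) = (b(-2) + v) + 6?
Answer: 1655/11 ≈ 150.45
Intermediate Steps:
M = 35/11 (M = 35*(1/11) = 35/11 ≈ 3.1818)
H(v) = 4 + v (H(v) = (-2 + v) + 6 = 4 + v)
h = -46/5 (h = -92/(4 + 6) = -92/10 = -92*⅒ = -46/5 ≈ -9.2000)
((5*(-1))*5)*(M + h) = ((5*(-1))*5)*(35/11 - 46/5) = -5*5*(-331/55) = -25*(-331/55) = 1655/11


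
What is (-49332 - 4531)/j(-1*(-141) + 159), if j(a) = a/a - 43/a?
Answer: -16158900/257 ≈ -62875.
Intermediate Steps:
j(a) = 1 - 43/a
(-49332 - 4531)/j(-1*(-141) + 159) = (-49332 - 4531)/(((-43 + (-1*(-141) + 159))/(-1*(-141) + 159))) = -53863*(141 + 159)/(-43 + (141 + 159)) = -53863*300/(-43 + 300) = -53863/((1/300)*257) = -53863/257/300 = -53863*300/257 = -16158900/257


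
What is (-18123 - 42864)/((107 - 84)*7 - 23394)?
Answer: 60987/23233 ≈ 2.6250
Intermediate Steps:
(-18123 - 42864)/((107 - 84)*7 - 23394) = -60987/(23*7 - 23394) = -60987/(161 - 23394) = -60987/(-23233) = -60987*(-1/23233) = 60987/23233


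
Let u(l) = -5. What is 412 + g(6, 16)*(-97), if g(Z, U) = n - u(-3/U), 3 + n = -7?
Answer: 897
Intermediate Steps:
n = -10 (n = -3 - 7 = -10)
g(Z, U) = -5 (g(Z, U) = -10 - 1*(-5) = -10 + 5 = -5)
412 + g(6, 16)*(-97) = 412 - 5*(-97) = 412 + 485 = 897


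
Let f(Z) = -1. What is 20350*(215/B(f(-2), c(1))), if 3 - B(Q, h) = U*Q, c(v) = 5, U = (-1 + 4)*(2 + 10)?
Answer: 4375250/39 ≈ 1.1219e+5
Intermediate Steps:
U = 36 (U = 3*12 = 36)
B(Q, h) = 3 - 36*Q
20350*(215/B(f(-2), c(1))) = 20350*(215/(3 - 36*(-1))) = 20350*(215/(3 + 36)) = 20350*(215/39) = 4375250/39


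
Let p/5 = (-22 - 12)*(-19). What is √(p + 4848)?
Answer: √8078 ≈ 89.878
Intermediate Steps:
p = 3230 (p = 5*((-22 - 12)*(-19)) = 5*(-34*(-19)) = 5*646 = 3230)
√(p + 4848) = √(3230 + 4848) = √8078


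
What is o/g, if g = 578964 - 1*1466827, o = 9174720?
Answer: -9174720/887863 ≈ -10.333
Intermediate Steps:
g = -887863 (g = 578964 - 1466827 = -887863)
o/g = 9174720/(-887863) = 9174720*(-1/887863) = -9174720/887863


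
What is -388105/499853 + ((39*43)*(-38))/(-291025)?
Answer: -81094625347/145469719325 ≈ -0.55747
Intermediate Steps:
-388105/499853 + ((39*43)*(-38))/(-291025) = -388105*1/499853 + (1677*(-38))*(-1/291025) = -388105/499853 - 63726*(-1/291025) = -388105/499853 + 63726/291025 = -81094625347/145469719325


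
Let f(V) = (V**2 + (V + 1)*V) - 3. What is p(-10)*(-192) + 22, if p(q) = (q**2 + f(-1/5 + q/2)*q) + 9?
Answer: 335918/5 ≈ 67184.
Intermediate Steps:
f(V) = -3 + V**2 + V*(1 + V) (f(V) = (V**2 + (1 + V)*V) - 3 = (V**2 + V*(1 + V)) - 3 = -3 + V**2 + V*(1 + V))
p(q) = 9 + q**2 + q*(-16/5 + q/2 + 2*(-1/5 + q/2)**2) (p(q) = (q**2 + (-3 + (-1/5 + q/2) + 2*(-1/5 + q/2)**2)*q) + 9 = (q**2 + (-16/5 + q/2 + 2*(-1/5 + q/2)**2)*q) + 9 = (q**2 + q*(-16/5 + q/2 + 2*(-1/5 + q/2)**2)) + 9 = 9 + q**2 + q*(-16/5 + q/2 + 2*(-1/5 + q/2)**2))
p(-10)*(-192) + 22 = (9 + (1/2)*(-10)**3 - 78/25*(-10) + (11/10)*(-10)**2)*(-192) + 22 = (9 + (1/2)*(-1000) + 156/5 + (11/10)*100)*(-192) + 22 = (9 - 500 + 156/5 + 110)*(-192) + 22 = -1749/5*(-192) + 22 = 335808/5 + 22 = 335918/5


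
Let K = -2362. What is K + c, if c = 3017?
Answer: 655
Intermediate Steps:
K + c = -2362 + 3017 = 655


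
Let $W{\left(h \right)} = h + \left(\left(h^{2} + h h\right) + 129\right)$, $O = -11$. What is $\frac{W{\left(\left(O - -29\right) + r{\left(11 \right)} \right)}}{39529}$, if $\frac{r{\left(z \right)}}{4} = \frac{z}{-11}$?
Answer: $\frac{535}{39529} \approx 0.013534$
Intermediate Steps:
$r{\left(z \right)} = - \frac{4 z}{11}$ ($r{\left(z \right)} = 4 \frac{z}{-11} = 4 z \left(- \frac{1}{11}\right) = 4 \left(- \frac{z}{11}\right) = - \frac{4 z}{11}$)
$W{\left(h \right)} = 129 + h + 2 h^{2}$ ($W{\left(h \right)} = h + \left(\left(h^{2} + h^{2}\right) + 129\right) = h + \left(2 h^{2} + 129\right) = h + \left(129 + 2 h^{2}\right) = 129 + h + 2 h^{2}$)
$\frac{W{\left(\left(O - -29\right) + r{\left(11 \right)} \right)}}{39529} = \frac{129 - -14 + 2 \left(\left(-11 - -29\right) - 4\right)^{2}}{39529} = \left(129 + \left(\left(-11 + 29\right) - 4\right) + 2 \left(\left(-11 + 29\right) - 4\right)^{2}\right) \frac{1}{39529} = \left(129 + \left(18 - 4\right) + 2 \left(18 - 4\right)^{2}\right) \frac{1}{39529} = \left(129 + 14 + 2 \cdot 14^{2}\right) \frac{1}{39529} = \left(129 + 14 + 2 \cdot 196\right) \frac{1}{39529} = \left(129 + 14 + 392\right) \frac{1}{39529} = 535 \cdot \frac{1}{39529} = \frac{535}{39529}$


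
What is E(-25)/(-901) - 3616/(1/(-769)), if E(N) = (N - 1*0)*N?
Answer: 2505413679/901 ≈ 2.7807e+6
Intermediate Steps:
E(N) = N² (E(N) = (N + 0)*N = N*N = N²)
E(-25)/(-901) - 3616/(1/(-769)) = (-25)²/(-901) - 3616/(1/(-769)) = 625*(-1/901) - 3616/(-1/769) = -625/901 - 3616*(-769) = -625/901 + 2780704 = 2505413679/901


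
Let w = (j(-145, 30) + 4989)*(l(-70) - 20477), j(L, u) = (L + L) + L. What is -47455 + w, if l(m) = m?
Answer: -93618493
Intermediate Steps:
j(L, u) = 3*L (j(L, u) = 2*L + L = 3*L)
w = -93571038 (w = (3*(-145) + 4989)*(-70 - 20477) = (-435 + 4989)*(-20547) = 4554*(-20547) = -93571038)
-47455 + w = -47455 - 93571038 = -93618493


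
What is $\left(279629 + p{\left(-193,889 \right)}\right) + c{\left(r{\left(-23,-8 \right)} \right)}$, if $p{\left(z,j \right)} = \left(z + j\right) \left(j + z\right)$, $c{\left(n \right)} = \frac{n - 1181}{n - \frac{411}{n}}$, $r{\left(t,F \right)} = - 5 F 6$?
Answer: $\frac{14564914555}{19063} \approx 7.6404 \cdot 10^{5}$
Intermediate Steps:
$r{\left(t,F \right)} = - 30 F$
$c{\left(n \right)} = \frac{-1181 + n}{n - \frac{411}{n}}$
$p{\left(z,j \right)} = \left(j + z\right)^{2}$ ($p{\left(z,j \right)} = \left(j + z\right) \left(j + z\right) = \left(j + z\right)^{2}$)
$\left(279629 + p{\left(-193,889 \right)}\right) + c{\left(r{\left(-23,-8 \right)} \right)} = \left(279629 + \left(889 - 193\right)^{2}\right) + \frac{\left(-30\right) \left(-8\right) \left(-1181 - -240\right)}{-411 + \left(\left(-30\right) \left(-8\right)\right)^{2}} = \left(279629 + 696^{2}\right) + \frac{240 \left(-1181 + 240\right)}{-411 + 240^{2}} = \left(279629 + 484416\right) + 240 \frac{1}{-411 + 57600} \left(-941\right) = 764045 + 240 \cdot \frac{1}{57189} \left(-941\right) = 764045 - \frac{75280}{19063} = \frac{14564914555}{19063}$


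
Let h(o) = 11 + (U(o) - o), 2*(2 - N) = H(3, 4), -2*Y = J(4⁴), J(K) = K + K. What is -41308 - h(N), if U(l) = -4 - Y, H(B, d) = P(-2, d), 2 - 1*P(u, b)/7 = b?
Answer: -41562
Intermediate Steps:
P(u, b) = 14 - 7*b
J(K) = 2*K
Y = -256 (Y = -4⁴ = -256 ≈ -256.00)
H(B, d) = 14 - 7*d
U(l) = 252 (U(l) = -4 - 1*(-256) = -4 + 256 = 252)
N = 9 (N = 2 - (14 - 7*4)/2 = 2 - (14 - 28)/2 = 2 - ½*(-14) = 2 + 7 = 9)
h(o) = 263 - o (h(o) = 11 + (252 - o) = 263 - o)
-41308 - h(N) = -41308 - (263 - 1*9) = -41308 - (263 - 9) = -41308 - 1*254 = -41308 - 254 = -41562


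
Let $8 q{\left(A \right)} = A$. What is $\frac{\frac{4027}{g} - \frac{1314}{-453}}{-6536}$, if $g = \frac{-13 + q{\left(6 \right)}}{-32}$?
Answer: $- \frac{38927659}{24179932} \approx -1.6099$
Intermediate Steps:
$q{\left(A \right)} = \frac{A}{8}$
$g = \frac{49}{128}$ ($g = \frac{-13 + \frac{1}{8} \cdot 6}{-32} = - \frac{-13 + \frac{3}{4}}{32} = \left(- \frac{1}{32}\right) \left(- \frac{49}{4}\right) = \frac{49}{128} \approx 0.38281$)
$\frac{\frac{4027}{g} - \frac{1314}{-453}}{-6536} = \frac{\frac{4027}{\frac{49}{128}} - \frac{1314}{-453}}{-6536} = \left(4027 \cdot \frac{128}{49} - - \frac{438}{151}\right) \left(- \frac{1}{6536}\right) = \left(\frac{515456}{49} + \frac{438}{151}\right) \left(- \frac{1}{6536}\right) = \frac{77855318}{7399} \left(- \frac{1}{6536}\right) = - \frac{38927659}{24179932}$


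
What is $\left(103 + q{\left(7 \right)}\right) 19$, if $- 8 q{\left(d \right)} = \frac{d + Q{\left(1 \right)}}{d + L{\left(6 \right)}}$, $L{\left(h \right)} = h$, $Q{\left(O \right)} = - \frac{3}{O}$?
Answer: $\frac{50863}{26} \approx 1956.3$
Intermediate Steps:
$q{\left(d \right)} = - \frac{-3 + d}{8 \left(6 + d\right)}$ ($q{\left(d \right)} = - \frac{\left(d - \frac{3}{1}\right) \frac{1}{d + 6}}{8} = - \frac{\left(d - 3\right) \frac{1}{6 + d}}{8} = - \frac{\left(-3 + d\right) \frac{1}{6 + d}}{8} = - \frac{\frac{1}{6 + d} \left(-3 + d\right)}{8} = - \frac{-3 + d}{8 \left(6 + d\right)}$)
$\left(103 + q{\left(7 \right)}\right) 19 = \left(103 + \frac{3 - 7}{8 \left(6 + 7\right)}\right) 19 = \left(103 + \frac{3 - 7}{8 \cdot 13}\right) 19 = \left(103 + \frac{1}{8} \cdot \frac{1}{13} \left(-4\right)\right) 19 = \left(103 - \frac{1}{26}\right) 19 = \frac{2677}{26} \cdot 19 = \frac{50863}{26}$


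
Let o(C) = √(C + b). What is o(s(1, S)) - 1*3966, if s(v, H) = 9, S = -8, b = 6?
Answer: -3966 + √15 ≈ -3962.1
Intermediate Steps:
o(C) = √(6 + C) (o(C) = √(C + 6) = √(6 + C))
o(s(1, S)) - 1*3966 = √(6 + 9) - 1*3966 = √15 - 3966 = -3966 + √15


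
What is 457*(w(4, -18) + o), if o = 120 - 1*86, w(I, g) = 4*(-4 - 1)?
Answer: 6398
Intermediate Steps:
w(I, g) = -20 (w(I, g) = 4*(-5) = -20)
o = 34 (o = 120 - 86 = 34)
457*(w(4, -18) + o) = 457*(-20 + 34) = 457*14 = 6398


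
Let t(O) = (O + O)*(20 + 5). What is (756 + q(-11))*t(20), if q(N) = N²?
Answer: 877000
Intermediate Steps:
t(O) = 50*O (t(O) = (2*O)*25 = 50*O)
(756 + q(-11))*t(20) = (756 + (-11)²)*(50*20) = (756 + 121)*1000 = 877*1000 = 877000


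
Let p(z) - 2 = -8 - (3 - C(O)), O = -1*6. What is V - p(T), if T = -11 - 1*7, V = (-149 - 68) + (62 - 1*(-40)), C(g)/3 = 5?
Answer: -121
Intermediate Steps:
O = -6
C(g) = 15 (C(g) = 3*5 = 15)
V = -115 (V = -217 + (62 + 40) = -217 + 102 = -115)
T = -18 (T = -11 - 7 = -18)
p(z) = 6 (p(z) = 2 + (-8 - (3 - 1*15)) = 2 + (-8 - (3 - 15)) = 2 + (-8 - 1*(-12)) = 2 + (-8 + 12) = 2 + 4 = 6)
V - p(T) = -115 - 1*6 = -115 - 6 = -121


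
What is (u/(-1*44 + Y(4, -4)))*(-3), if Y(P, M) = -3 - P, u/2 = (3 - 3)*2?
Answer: 0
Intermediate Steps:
u = 0 (u = 2*((3 - 3)*2) = 2*(0*2) = 2*0 = 0)
(u/(-1*44 + Y(4, -4)))*(-3) = (0/(-1*44 + (-3 - 1*4)))*(-3) = (0/(-44 + (-3 - 4)))*(-3) = (0/(-44 - 7))*(-3) = (0/(-51))*(-3) = -1/51*0*(-3) = 0*(-3) = 0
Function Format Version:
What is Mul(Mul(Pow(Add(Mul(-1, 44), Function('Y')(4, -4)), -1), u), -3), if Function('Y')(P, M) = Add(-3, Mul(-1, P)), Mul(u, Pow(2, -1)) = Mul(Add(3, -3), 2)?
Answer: 0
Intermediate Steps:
u = 0 (u = Mul(2, Mul(Add(3, -3), 2)) = Mul(2, Mul(0, 2)) = Mul(2, 0) = 0)
Mul(Mul(Pow(Add(Mul(-1, 44), Function('Y')(4, -4)), -1), u), -3) = Mul(Mul(Pow(Add(Mul(-1, 44), Add(-3, Mul(-1, 4))), -1), 0), -3) = Mul(Mul(Pow(Add(-44, Add(-3, -4)), -1), 0), -3) = Mul(Mul(Pow(Add(-44, -7), -1), 0), -3) = Mul(Mul(Pow(-51, -1), 0), -3) = Mul(Mul(Rational(-1, 51), 0), -3) = Mul(0, -3) = 0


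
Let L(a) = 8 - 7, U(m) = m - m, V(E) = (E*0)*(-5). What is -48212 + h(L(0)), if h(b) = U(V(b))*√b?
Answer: -48212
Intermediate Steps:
V(E) = 0 (V(E) = 0*(-5) = 0)
U(m) = 0
L(a) = 1
h(b) = 0 (h(b) = 0*√b = 0)
-48212 + h(L(0)) = -48212 + 0 = -48212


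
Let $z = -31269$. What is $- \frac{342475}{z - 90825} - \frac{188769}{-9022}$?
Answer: $\frac{49130398}{2070549} \approx 23.728$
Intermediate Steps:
$- \frac{342475}{z - 90825} - \frac{188769}{-9022} = - \frac{342475}{-31269 - 90825} - \frac{188769}{-9022} = - \frac{342475}{-31269 - 90825} - - \frac{188769}{9022} = - \frac{342475}{-122094} + \frac{188769}{9022} = \left(-342475\right) \left(- \frac{1}{122094}\right) + \frac{188769}{9022} = \frac{2575}{918} + \frac{188769}{9022} = \frac{49130398}{2070549}$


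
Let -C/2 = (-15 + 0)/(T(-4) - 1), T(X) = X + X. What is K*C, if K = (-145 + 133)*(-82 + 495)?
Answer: 16520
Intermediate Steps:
T(X) = 2*X
C = -10/3 (C = -2*(-15 + 0)/(2*(-4) - 1) = -(-30)/(-8 - 1) = -(-30)/(-9) = -(-30)*(-1)/9 = -2*5/3 = -10/3 ≈ -3.3333)
K = -4956 (K = -12*413 = -4956)
K*C = -4956*(-10/3) = 16520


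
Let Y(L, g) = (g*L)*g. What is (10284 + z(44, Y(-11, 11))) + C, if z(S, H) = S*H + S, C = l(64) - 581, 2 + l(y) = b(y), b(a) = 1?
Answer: -48818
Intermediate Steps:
Y(L, g) = L*g² (Y(L, g) = (L*g)*g = L*g²)
l(y) = -1 (l(y) = -2 + 1 = -1)
C = -582 (C = -1 - 581 = -582)
z(S, H) = S + H*S (z(S, H) = H*S + S = S + H*S)
(10284 + z(44, Y(-11, 11))) + C = (10284 + 44*(1 - 11*11²)) - 582 = (10284 + 44*(1 - 11*121)) - 582 = (10284 + 44*(1 - 1331)) - 582 = (10284 + 44*(-1330)) - 582 = (10284 - 58520) - 582 = -48236 - 582 = -48818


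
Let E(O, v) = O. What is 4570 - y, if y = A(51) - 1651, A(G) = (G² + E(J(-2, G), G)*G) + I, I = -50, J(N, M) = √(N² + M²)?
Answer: 3670 - 51*√2605 ≈ 1067.0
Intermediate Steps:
J(N, M) = √(M² + N²)
A(G) = -50 + G² + G*√(4 + G²) (A(G) = (G² + √(G² + (-2)²)*G) - 50 = (G² + √(G² + 4)*G) - 50 = (G² + √(4 + G²)*G) - 50 = (G² + G*√(4 + G²)) - 50 = -50 + G² + G*√(4 + G²))
y = 900 + 51*√2605 (y = (-50 + 51² + 51*√(4 + 51²)) - 1651 = (-50 + 2601 + 51*√(4 + 2601)) - 1651 = (-50 + 2601 + 51*√2605) - 1651 = (2551 + 51*√2605) - 1651 = 900 + 51*√2605 ≈ 3503.0)
4570 - y = 4570 - (900 + 51*√2605) = 4570 + (-900 - 51*√2605) = 3670 - 51*√2605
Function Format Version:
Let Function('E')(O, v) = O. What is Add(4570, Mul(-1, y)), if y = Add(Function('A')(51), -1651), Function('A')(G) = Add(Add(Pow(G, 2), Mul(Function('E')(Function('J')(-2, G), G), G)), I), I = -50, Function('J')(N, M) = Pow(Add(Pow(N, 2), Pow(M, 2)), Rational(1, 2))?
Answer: Add(3670, Mul(-51, Pow(2605, Rational(1, 2)))) ≈ 1067.0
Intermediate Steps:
Function('J')(N, M) = Pow(Add(Pow(M, 2), Pow(N, 2)), Rational(1, 2))
Function('A')(G) = Add(-50, Pow(G, 2), Mul(G, Pow(Add(4, Pow(G, 2)), Rational(1, 2)))) (Function('A')(G) = Add(Add(Pow(G, 2), Mul(Pow(Add(Pow(G, 2), Pow(-2, 2)), Rational(1, 2)), G)), -50) = Add(Add(Pow(G, 2), Mul(Pow(Add(Pow(G, 2), 4), Rational(1, 2)), G)), -50) = Add(Add(Pow(G, 2), Mul(Pow(Add(4, Pow(G, 2)), Rational(1, 2)), G)), -50) = Add(Add(Pow(G, 2), Mul(G, Pow(Add(4, Pow(G, 2)), Rational(1, 2)))), -50) = Add(-50, Pow(G, 2), Mul(G, Pow(Add(4, Pow(G, 2)), Rational(1, 2)))))
y = Add(900, Mul(51, Pow(2605, Rational(1, 2)))) (y = Add(Add(-50, Pow(51, 2), Mul(51, Pow(Add(4, Pow(51, 2)), Rational(1, 2)))), -1651) = Add(Add(-50, 2601, Mul(51, Pow(Add(4, 2601), Rational(1, 2)))), -1651) = Add(Add(-50, 2601, Mul(51, Pow(2605, Rational(1, 2)))), -1651) = Add(Add(2551, Mul(51, Pow(2605, Rational(1, 2)))), -1651) = Add(900, Mul(51, Pow(2605, Rational(1, 2)))) ≈ 3503.0)
Add(4570, Mul(-1, y)) = Add(4570, Mul(-1, Add(900, Mul(51, Pow(2605, Rational(1, 2)))))) = Add(4570, Add(-900, Mul(-51, Pow(2605, Rational(1, 2))))) = Add(3670, Mul(-51, Pow(2605, Rational(1, 2))))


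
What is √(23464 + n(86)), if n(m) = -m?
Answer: √23378 ≈ 152.90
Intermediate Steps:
√(23464 + n(86)) = √(23464 - 1*86) = √(23464 - 86) = √23378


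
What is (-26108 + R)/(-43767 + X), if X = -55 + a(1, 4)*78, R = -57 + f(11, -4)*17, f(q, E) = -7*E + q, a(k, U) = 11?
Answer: 12751/21482 ≈ 0.59357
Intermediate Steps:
f(q, E) = q - 7*E
R = 606 (R = -57 + (11 - 7*(-4))*17 = -57 + (11 + 28)*17 = -57 + 39*17 = -57 + 663 = 606)
X = 803 (X = -55 + 11*78 = -55 + 858 = 803)
(-26108 + R)/(-43767 + X) = (-26108 + 606)/(-43767 + 803) = -25502/(-42964) = -25502*(-1/42964) = 12751/21482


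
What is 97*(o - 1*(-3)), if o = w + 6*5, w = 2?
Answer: 3395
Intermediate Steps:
o = 32 (o = 2 + 6*5 = 2 + 30 = 32)
97*(o - 1*(-3)) = 97*(32 - 1*(-3)) = 97*(32 + 3) = 97*35 = 3395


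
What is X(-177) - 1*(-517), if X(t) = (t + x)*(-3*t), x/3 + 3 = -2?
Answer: -101435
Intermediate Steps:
x = -15 (x = -9 + 3*(-2) = -9 - 6 = -15)
X(t) = -3*t*(-15 + t) (X(t) = (t - 15)*(-3*t) = (-15 + t)*(-3*t) = -3*t*(-15 + t))
X(-177) - 1*(-517) = 3*(-177)*(15 - 1*(-177)) - 1*(-517) = 3*(-177)*(15 + 177) + 517 = 3*(-177)*192 + 517 = -101952 + 517 = -101435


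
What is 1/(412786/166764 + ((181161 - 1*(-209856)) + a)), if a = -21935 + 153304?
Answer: 83382/43557795845 ≈ 1.9143e-6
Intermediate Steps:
a = 131369
1/(412786/166764 + ((181161 - 1*(-209856)) + a)) = 1/(412786/166764 + ((181161 - 1*(-209856)) + 131369)) = 1/(412786*(1/166764) + ((181161 + 209856) + 131369)) = 1/(206393/83382 + (391017 + 131369)) = 1/(206393/83382 + 522386) = 1/(43557795845/83382) = 83382/43557795845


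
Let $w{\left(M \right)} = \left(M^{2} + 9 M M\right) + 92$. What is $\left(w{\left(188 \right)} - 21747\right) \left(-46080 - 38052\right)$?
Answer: $-27913735620$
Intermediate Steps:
$w{\left(M \right)} = 92 + 10 M^{2}$ ($w{\left(M \right)} = \left(M^{2} + 9 M^{2}\right) + 92 = 10 M^{2} + 92 = 92 + 10 M^{2}$)
$\left(w{\left(188 \right)} - 21747\right) \left(-46080 - 38052\right) = \left(\left(92 + 10 \cdot 188^{2}\right) - 21747\right) \left(-46080 - 38052\right) = \left(\left(92 + 10 \cdot 35344\right) - 21747\right) \left(-84132\right) = \left(\left(92 + 353440\right) - 21747\right) \left(-84132\right) = \left(353532 - 21747\right) \left(-84132\right) = 331785 \left(-84132\right) = -27913735620$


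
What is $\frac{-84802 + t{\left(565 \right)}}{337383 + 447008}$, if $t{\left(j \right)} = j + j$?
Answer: $- \frac{83672}{784391} \approx -0.10667$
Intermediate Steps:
$t{\left(j \right)} = 2 j$
$\frac{-84802 + t{\left(565 \right)}}{337383 + 447008} = \frac{-84802 + 2 \cdot 565}{337383 + 447008} = \frac{-84802 + 1130}{784391} = \left(-83672\right) \frac{1}{784391} = - \frac{83672}{784391}$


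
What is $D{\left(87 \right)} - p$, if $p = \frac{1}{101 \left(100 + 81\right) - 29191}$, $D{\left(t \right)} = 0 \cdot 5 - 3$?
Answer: $- \frac{32729}{10910} \approx -2.9999$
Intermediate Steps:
$D{\left(t \right)} = -3$ ($D{\left(t \right)} = 0 - 3 = -3$)
$p = - \frac{1}{10910}$ ($p = \frac{1}{101 \cdot 181 - 29191} = \frac{1}{18281 - 29191} = \frac{1}{-10910} = - \frac{1}{10910} \approx -9.1659 \cdot 10^{-5}$)
$D{\left(87 \right)} - p = -3 - - \frac{1}{10910} = -3 + \frac{1}{10910} = - \frac{32729}{10910}$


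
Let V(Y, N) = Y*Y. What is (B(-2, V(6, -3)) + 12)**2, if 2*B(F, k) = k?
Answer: 900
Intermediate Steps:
V(Y, N) = Y**2
B(F, k) = k/2
(B(-2, V(6, -3)) + 12)**2 = ((1/2)*6**2 + 12)**2 = ((1/2)*36 + 12)**2 = (18 + 12)**2 = 30**2 = 900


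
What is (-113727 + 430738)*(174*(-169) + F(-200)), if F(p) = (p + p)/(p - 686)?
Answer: -4129593879238/443 ≈ -9.3219e+9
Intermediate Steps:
F(p) = 2*p/(-686 + p) (F(p) = (2*p)/(-686 + p) = 2*p/(-686 + p))
(-113727 + 430738)*(174*(-169) + F(-200)) = (-113727 + 430738)*(174*(-169) + 2*(-200)/(-686 - 200)) = 317011*(-29406 + 2*(-200)/(-886)) = 317011*(-29406 + 2*(-200)*(-1/886)) = 317011*(-29406 + 200/443) = 317011*(-13026658/443) = -4129593879238/443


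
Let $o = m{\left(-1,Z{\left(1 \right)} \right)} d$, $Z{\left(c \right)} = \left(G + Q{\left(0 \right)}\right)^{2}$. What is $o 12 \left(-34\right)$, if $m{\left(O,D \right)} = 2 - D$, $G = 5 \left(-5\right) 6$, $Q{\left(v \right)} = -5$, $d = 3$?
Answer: $29404152$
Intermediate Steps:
$G = -150$ ($G = \left(-25\right) 6 = -150$)
$Z{\left(c \right)} = 24025$ ($Z{\left(c \right)} = \left(-150 - 5\right)^{2} = \left(-155\right)^{2} = 24025$)
$o = -72069$ ($o = \left(2 - 24025\right) 3 = \left(-24023\right) 3 = -72069$)
$o 12 \left(-34\right) = \left(-72069\right) 12 \left(-34\right) = \left(-864828\right) \left(-34\right) = 29404152$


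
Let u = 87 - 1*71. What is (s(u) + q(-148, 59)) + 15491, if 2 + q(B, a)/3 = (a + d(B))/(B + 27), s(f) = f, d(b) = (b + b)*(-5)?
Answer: 1871004/121 ≈ 15463.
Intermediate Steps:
u = 16 (u = 87 - 71 = 16)
d(b) = -10*b (d(b) = (2*b)*(-5) = -10*b)
q(B, a) = -6 + 3*(a - 10*B)/(27 + B) (q(B, a) = -6 + 3*((a - 10*B)/(B + 27)) = -6 + 3*((a - 10*B)/(27 + B)) = -6 + 3*(a - 10*B)/(27 + B))
(s(u) + q(-148, 59)) + 15491 = (16 + 3*(-54 + 59 - 12*(-148))/(27 - 148)) + 15491 = (16 + 3*(-54 + 59 + 1776)/(-121)) + 15491 = (16 + 3*(-1/121)*1781) + 15491 = (16 - 5343/121) + 15491 = -3407/121 + 15491 = 1871004/121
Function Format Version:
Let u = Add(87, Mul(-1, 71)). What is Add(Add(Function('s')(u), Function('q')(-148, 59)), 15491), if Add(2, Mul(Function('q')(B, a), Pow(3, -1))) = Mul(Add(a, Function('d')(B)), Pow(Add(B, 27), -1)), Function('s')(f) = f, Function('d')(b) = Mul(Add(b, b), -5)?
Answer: Rational(1871004, 121) ≈ 15463.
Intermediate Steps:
u = 16 (u = Add(87, -71) = 16)
Function('d')(b) = Mul(-10, b) (Function('d')(b) = Mul(Mul(2, b), -5) = Mul(-10, b))
Function('q')(B, a) = Add(-6, Mul(3, Pow(Add(27, B), -1), Add(a, Mul(-10, B)))) (Function('q')(B, a) = Add(-6, Mul(3, Mul(Add(a, Mul(-10, B)), Pow(Add(B, 27), -1)))) = Add(-6, Mul(3, Mul(Add(a, Mul(-10, B)), Pow(Add(27, B), -1)))) = Add(-6, Mul(3, Mul(Pow(Add(27, B), -1), Add(a, Mul(-10, B))))) = Add(-6, Mul(3, Pow(Add(27, B), -1), Add(a, Mul(-10, B)))))
Add(Add(Function('s')(u), Function('q')(-148, 59)), 15491) = Add(Add(16, Mul(3, Pow(Add(27, -148), -1), Add(-54, 59, Mul(-12, -148)))), 15491) = Add(Add(16, Mul(3, Pow(-121, -1), Add(-54, 59, 1776))), 15491) = Add(Add(16, Mul(3, Rational(-1, 121), 1781)), 15491) = Add(Add(16, Rational(-5343, 121)), 15491) = Add(Rational(-3407, 121), 15491) = Rational(1871004, 121)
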